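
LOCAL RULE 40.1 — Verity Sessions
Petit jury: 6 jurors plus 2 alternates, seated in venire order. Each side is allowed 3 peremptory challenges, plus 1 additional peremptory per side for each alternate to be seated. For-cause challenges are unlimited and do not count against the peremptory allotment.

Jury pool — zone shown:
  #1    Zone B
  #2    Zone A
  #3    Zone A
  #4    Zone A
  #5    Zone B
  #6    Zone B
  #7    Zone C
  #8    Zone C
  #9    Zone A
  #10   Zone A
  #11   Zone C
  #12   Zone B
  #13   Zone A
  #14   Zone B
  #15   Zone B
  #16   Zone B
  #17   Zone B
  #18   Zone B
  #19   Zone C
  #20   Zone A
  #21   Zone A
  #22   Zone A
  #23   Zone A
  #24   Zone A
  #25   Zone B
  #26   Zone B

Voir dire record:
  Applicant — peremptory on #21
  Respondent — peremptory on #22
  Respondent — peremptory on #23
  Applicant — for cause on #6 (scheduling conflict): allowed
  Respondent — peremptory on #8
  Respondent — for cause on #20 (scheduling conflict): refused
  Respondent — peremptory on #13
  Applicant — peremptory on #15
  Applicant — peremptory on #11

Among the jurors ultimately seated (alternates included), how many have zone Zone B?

Removed: #6, #8, #11, #13, #15, #21, #22, #23.
Seated (8 incl. alternates): #1, #2, #3, #4, #5, #7, #9, #10.
Of those, in Zone B: #1, #5 → 2.

2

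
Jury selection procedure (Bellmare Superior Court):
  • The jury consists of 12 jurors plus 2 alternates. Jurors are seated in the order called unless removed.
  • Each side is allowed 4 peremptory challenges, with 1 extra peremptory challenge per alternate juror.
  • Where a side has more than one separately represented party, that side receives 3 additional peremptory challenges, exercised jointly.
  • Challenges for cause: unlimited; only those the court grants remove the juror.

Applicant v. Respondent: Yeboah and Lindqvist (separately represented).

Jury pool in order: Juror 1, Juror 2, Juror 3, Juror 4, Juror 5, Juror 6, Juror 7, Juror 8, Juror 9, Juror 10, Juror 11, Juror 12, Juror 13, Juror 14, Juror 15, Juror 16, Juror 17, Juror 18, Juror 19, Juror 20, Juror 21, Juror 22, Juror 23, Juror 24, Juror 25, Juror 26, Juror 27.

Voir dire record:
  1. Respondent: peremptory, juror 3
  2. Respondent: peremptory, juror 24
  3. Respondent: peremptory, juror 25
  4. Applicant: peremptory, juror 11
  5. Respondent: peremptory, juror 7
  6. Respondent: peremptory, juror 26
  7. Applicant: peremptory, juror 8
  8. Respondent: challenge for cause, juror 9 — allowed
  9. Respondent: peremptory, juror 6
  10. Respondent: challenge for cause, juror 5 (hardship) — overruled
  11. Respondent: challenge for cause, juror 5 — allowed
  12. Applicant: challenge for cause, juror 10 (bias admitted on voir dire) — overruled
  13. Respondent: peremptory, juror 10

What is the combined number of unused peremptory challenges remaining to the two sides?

6

Applicant allotment: 4 base + 1 × 2 alternates = 6. Respondent allotment: 4 base + 1 × 2 alternates + 3 multi-party = 9.
Applicant peremptories used: #11, #8 — 2 (the for-cause on #10 doesn't count).
Respondent peremptories used: #3, #24, #25, #7, #26, #6, #10 — 7 (for-cause on #9, #5, #5 don't count).
Remaining: (6 − 2) + (9 − 7) = 6.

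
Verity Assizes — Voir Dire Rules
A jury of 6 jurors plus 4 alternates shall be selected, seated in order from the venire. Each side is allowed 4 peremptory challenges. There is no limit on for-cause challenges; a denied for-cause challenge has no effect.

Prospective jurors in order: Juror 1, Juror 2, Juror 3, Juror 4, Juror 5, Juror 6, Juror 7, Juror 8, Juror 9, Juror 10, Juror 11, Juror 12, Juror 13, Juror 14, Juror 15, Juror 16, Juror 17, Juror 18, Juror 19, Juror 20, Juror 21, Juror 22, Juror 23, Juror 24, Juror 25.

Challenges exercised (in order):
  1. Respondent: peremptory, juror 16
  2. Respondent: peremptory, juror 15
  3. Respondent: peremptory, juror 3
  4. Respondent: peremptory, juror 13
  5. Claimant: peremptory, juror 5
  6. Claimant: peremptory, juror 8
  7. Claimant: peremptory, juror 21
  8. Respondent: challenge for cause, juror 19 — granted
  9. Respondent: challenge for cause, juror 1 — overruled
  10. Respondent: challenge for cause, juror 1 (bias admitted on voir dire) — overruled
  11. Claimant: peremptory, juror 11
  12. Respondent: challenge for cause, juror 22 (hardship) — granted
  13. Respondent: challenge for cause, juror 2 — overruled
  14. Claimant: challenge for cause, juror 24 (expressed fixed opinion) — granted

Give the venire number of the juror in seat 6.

Removed: #3, #5, #8, #11, #13, #15, #16, #19, #21, #22, #24. (#1, #2 stay — for-cause denied.)
Seating in order: seats 1–6 → #1, #2, #4, #6, #7, #9; alternates → #10, #12, #14, #17.
So seat 6 is #9.

9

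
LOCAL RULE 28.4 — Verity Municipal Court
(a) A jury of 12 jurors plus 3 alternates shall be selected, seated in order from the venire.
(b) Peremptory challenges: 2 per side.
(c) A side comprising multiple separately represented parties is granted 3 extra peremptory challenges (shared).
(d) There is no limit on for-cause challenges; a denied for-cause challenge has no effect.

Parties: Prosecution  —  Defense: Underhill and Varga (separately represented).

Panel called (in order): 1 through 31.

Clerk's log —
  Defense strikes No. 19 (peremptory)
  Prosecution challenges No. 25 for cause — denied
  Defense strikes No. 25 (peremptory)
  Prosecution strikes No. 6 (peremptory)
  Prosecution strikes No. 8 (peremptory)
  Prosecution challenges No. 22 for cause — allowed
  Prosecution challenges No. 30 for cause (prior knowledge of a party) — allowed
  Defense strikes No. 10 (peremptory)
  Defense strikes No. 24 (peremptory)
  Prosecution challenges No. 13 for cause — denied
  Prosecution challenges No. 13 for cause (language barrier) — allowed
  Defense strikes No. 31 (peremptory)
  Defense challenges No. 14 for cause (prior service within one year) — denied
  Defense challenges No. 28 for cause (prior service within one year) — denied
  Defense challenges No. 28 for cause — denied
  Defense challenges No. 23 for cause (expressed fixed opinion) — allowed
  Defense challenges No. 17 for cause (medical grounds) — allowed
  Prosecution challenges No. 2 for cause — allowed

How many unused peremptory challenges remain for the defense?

0

Defense allotment: 2 base + 3 multi-party = 5.
Defense peremptories used: #19, #25, #10, #24, #31 — 5 (for-cause on #14, #28, #28, #23, #17 don't count).
Remaining: 5 − 5 = 0.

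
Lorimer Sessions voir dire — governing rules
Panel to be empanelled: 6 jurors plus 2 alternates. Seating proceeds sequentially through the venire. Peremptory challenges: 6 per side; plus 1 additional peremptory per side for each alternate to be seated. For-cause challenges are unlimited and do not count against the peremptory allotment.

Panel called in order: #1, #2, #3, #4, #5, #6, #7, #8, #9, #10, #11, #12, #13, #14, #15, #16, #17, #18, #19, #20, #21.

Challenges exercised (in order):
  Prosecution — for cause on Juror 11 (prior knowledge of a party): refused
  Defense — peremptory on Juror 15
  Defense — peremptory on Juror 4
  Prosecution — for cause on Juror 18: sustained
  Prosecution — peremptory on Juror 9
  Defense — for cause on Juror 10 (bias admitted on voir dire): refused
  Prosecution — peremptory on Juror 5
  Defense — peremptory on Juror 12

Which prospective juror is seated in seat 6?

8

Removed: #4, #5, #9, #12, #15, #18. (#10, #11 stay — for-cause denied.)
Filling seats in venire order through position 6: #1, #2, #3, #6, #7, #8.
So seat 6 is #8.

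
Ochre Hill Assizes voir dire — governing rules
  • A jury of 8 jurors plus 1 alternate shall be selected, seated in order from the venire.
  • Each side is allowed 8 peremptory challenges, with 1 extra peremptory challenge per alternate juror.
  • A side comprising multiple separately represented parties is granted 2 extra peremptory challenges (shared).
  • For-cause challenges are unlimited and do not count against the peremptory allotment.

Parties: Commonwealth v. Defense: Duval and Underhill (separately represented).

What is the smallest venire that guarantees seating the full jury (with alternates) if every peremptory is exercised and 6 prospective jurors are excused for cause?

35

Seats to fill: 8 + 1 alternates = 9.
Peremptories — Commonwealth: 8 + 1×1 = 9; Defense: 8 + 1×1 + 2 = 11; total 20.
For-cause removals: 6.
Minimum venire: 9 + 20 + 6 = 35.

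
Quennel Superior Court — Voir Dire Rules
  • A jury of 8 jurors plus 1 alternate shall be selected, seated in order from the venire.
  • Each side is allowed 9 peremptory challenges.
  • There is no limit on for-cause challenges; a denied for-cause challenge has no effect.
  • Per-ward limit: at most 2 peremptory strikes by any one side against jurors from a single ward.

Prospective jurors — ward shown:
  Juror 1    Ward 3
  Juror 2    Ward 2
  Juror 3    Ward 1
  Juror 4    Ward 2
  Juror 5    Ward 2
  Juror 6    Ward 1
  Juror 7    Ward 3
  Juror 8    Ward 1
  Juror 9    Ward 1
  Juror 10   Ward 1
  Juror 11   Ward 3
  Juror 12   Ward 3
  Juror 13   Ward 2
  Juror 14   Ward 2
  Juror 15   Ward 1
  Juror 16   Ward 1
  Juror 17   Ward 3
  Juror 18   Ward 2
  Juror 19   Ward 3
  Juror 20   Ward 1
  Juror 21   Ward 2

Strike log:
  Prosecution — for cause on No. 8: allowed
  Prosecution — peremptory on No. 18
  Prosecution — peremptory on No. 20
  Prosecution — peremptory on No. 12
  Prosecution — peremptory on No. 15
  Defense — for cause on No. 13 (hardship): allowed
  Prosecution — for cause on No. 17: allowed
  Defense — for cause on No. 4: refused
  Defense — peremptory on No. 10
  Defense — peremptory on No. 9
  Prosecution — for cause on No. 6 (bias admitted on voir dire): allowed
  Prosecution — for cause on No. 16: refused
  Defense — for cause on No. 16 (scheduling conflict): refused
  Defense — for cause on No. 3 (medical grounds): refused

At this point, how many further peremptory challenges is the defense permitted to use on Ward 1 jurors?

Defense peremptories so far: #10, #9 — 2 of 9 used, 7 left overall.
Against Ward 1: #10, #9 — 2 used; per-ward cap 2 leaves 0.
Binding limit: min(7, 0) = 0.

0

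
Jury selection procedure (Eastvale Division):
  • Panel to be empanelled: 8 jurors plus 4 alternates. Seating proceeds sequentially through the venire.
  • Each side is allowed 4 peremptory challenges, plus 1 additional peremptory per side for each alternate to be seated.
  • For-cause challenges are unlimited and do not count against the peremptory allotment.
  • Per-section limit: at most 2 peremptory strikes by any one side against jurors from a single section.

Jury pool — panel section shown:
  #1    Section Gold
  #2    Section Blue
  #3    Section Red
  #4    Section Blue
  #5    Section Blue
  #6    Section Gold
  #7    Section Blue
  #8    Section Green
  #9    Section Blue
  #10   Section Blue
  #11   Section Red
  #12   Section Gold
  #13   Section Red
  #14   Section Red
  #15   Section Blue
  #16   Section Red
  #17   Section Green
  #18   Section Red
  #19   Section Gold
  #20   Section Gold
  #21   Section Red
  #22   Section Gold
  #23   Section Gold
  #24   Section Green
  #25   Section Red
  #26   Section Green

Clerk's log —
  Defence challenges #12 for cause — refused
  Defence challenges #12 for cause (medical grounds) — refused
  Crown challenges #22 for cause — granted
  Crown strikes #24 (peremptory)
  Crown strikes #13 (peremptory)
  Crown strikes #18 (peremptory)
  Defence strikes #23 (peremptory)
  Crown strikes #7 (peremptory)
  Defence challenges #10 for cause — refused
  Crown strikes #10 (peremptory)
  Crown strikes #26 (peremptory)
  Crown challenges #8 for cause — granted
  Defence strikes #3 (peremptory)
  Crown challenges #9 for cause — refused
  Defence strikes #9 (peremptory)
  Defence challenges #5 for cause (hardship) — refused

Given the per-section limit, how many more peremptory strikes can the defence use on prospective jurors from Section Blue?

1

Defence peremptories so far: #23, #3, #9 — 3 of 8 used, 5 left overall.
Against Section Blue: #9 — 1 used; per-section cap 2 leaves 1.
Binding limit: min(5, 1) = 1.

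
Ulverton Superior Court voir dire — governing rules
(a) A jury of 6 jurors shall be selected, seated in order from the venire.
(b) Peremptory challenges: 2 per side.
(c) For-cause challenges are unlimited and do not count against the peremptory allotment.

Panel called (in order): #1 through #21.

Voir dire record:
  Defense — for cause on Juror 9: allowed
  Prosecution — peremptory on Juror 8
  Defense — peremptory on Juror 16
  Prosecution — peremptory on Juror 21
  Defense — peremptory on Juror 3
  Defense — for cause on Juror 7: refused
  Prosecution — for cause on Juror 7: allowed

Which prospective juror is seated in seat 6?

10

Removed: #3, #7, #8, #9, #16, #21.
Seating in order: seats 1–6 → #1, #2, #4, #5, #6, #10.
So seat 6 is #10.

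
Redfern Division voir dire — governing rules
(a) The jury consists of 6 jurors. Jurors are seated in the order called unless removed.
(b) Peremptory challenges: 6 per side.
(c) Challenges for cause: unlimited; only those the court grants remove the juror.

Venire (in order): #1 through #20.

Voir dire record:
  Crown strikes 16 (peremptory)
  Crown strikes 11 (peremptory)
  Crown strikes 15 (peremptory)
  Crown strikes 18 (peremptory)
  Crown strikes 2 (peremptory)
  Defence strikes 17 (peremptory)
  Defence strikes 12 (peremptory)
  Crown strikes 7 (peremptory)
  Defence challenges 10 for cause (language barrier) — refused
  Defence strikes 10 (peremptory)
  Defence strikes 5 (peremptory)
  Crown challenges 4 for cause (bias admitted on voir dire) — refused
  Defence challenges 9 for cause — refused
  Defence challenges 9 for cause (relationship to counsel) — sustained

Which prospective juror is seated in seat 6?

Removed: #2, #5, #7, #9, #10, #11, #12, #15, #16, #17, #18. (#4 stays — for-cause denied.)
Seating in order: seats 1–6 → #1, #3, #4, #6, #8, #13.
So seat 6 is #13.

13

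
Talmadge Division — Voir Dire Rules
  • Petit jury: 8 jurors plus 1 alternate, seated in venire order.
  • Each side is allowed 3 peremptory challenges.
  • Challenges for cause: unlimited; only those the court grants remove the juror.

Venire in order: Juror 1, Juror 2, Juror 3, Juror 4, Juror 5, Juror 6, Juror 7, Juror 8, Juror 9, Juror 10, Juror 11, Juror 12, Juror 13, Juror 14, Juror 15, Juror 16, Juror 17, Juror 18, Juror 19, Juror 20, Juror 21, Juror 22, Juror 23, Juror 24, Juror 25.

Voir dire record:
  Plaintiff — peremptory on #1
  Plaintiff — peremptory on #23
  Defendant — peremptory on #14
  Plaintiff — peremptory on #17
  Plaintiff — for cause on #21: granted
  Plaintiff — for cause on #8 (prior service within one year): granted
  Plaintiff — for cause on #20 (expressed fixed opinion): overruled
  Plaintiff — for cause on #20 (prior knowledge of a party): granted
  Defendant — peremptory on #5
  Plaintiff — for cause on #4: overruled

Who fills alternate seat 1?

Removed: #1, #5, #8, #14, #17, #20, #21, #23. (#4 stays — for-cause denied.)
Filling seats in venire order through position 9: #2, #3, #4, #6, #7, #9, #10, #11, #12.
So alternate 1 is #12.

12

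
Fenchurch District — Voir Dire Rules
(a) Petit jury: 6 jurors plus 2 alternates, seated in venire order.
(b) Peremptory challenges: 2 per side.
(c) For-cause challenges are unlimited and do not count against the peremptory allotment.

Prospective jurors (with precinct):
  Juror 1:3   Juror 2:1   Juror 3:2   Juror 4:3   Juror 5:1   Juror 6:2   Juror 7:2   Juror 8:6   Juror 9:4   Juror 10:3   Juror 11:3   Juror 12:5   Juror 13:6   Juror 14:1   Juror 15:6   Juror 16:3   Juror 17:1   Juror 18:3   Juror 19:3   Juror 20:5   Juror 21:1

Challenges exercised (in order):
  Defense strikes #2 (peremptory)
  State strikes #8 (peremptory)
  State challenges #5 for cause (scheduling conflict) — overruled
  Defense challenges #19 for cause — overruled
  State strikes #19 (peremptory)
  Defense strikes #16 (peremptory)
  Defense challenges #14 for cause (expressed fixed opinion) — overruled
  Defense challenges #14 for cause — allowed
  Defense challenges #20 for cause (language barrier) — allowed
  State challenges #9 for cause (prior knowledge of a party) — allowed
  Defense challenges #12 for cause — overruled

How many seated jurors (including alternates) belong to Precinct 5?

Removed: #2, #8, #9, #14, #16, #19, #20.
Seated (8 incl. alternates): #1, #3, #4, #5, #6, #7, #10, #11.
None of those are in Precinct 5 → 0.

0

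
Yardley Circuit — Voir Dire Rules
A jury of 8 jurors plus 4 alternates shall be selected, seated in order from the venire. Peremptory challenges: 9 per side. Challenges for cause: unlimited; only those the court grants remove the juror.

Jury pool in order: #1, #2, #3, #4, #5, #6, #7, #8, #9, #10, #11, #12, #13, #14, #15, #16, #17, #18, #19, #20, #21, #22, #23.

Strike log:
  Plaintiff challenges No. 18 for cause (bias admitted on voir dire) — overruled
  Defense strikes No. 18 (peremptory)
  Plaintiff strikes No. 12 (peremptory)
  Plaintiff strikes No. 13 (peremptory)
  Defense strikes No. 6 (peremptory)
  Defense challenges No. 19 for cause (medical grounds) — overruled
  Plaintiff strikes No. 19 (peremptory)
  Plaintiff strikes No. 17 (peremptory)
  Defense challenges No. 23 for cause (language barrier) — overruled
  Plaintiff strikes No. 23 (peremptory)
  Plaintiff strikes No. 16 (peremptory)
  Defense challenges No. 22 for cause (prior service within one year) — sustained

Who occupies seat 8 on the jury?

Removed: #6, #12, #13, #16, #17, #18, #19, #22, #23.
Filling seats in venire order through position 8: #1, #2, #3, #4, #5, #7, #8, #9.
So seat 8 is #9.

9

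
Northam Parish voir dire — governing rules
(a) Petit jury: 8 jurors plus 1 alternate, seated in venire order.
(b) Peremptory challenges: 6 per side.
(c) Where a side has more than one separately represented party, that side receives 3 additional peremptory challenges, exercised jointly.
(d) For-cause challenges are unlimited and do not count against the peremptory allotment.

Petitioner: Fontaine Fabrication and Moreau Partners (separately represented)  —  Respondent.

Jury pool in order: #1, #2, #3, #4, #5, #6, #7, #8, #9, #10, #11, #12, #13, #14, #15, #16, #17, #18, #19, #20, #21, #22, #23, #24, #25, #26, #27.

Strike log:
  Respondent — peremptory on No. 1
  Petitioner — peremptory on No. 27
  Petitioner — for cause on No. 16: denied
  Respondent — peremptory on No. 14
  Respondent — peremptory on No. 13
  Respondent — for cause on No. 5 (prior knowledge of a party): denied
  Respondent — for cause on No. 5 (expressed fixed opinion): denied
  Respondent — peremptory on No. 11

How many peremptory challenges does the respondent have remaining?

2

Respondent allotment: 6.
Respondent peremptories used: #1, #14, #13, #11 — 4 (for-cause on #5, #5 don't count).
Remaining: 6 − 4 = 2.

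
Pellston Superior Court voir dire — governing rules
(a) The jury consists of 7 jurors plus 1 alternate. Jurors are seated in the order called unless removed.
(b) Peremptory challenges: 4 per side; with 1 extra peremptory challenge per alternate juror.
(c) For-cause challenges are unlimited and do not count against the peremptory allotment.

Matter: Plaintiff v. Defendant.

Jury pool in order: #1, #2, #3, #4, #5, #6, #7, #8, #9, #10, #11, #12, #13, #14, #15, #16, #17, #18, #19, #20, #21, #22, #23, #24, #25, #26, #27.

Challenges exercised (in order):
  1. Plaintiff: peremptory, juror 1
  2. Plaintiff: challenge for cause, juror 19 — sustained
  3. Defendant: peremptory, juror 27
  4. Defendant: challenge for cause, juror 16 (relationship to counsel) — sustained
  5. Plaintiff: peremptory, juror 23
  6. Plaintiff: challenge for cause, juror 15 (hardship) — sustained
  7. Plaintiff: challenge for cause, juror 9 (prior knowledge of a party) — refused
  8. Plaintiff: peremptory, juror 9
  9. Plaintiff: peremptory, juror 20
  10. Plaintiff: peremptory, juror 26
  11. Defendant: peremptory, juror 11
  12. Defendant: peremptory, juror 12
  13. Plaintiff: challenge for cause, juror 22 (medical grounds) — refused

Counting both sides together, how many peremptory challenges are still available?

Plaintiff allotment: 4 base + 1 × 1 alternate = 5. Defendant allotment: 4 base + 1 × 1 alternate = 5.
Plaintiff peremptories used: #1, #23, #9, #20, #26 — 5 (for-cause on #19, #15, #9, #22 don't count).
Defendant peremptories used: #27, #11, #12 — 3 (the for-cause on #16 doesn't count).
Remaining: (5 − 5) + (5 − 3) = 2.

2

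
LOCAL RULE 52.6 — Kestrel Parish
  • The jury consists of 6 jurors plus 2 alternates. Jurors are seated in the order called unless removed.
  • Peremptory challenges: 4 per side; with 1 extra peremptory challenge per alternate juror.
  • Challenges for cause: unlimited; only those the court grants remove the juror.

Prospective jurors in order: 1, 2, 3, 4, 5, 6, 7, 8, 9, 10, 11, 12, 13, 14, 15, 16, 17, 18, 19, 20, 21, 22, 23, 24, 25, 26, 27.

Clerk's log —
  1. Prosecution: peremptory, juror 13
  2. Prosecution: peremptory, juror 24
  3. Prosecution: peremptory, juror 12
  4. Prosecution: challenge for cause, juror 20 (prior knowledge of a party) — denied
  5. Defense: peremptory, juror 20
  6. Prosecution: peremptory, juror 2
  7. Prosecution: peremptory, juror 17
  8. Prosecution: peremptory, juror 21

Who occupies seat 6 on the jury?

Removed: #2, #12, #13, #17, #20, #21, #24.
Filling seats in venire order through position 6: #1, #3, #4, #5, #6, #7.
So seat 6 is #7.

7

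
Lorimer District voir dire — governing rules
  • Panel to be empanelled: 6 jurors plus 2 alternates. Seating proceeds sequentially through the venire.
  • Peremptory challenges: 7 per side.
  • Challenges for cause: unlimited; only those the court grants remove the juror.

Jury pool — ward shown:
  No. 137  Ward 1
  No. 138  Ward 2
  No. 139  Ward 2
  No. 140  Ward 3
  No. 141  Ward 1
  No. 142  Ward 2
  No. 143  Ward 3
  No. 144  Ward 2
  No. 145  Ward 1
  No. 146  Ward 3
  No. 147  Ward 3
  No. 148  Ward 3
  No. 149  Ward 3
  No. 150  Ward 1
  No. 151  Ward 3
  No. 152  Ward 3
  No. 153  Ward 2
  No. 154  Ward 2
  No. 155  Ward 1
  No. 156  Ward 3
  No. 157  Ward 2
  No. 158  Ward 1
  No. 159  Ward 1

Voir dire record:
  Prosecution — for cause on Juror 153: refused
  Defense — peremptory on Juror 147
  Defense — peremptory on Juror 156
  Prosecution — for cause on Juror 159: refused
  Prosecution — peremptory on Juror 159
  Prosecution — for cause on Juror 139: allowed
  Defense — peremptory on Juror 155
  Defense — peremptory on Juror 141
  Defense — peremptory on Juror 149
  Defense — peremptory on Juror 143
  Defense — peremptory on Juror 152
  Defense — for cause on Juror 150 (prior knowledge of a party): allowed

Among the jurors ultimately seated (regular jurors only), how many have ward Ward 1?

2

Removed: #139, #141, #143, #147, #149, #150, #152, #155, #156, #159.
Seated jurors 1–6: #137, #138, #140, #142, #144, #145 (alternates #146, #148 not counted).
Of those, in Ward 1: #137, #145 → 2.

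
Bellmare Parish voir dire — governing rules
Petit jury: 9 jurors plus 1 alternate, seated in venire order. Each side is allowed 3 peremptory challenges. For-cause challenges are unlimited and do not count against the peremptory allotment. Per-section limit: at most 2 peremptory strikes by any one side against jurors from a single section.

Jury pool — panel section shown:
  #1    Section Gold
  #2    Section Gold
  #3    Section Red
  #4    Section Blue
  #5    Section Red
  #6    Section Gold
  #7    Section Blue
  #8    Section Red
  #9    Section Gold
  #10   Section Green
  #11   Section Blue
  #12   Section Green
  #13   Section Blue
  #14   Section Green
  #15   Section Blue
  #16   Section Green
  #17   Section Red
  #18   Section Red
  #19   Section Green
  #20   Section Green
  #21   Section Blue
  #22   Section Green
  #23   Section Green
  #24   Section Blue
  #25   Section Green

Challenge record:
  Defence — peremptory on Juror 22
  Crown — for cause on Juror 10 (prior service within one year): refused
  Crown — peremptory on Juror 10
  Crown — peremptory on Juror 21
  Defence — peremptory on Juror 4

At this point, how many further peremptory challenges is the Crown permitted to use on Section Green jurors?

Crown peremptories so far: #10, #21 — 2 of 3 used, 1 left overall.
Against Section Green: #10 — 1 used; per-section cap 2 leaves 1.
Binding limit: min(1, 1) = 1.

1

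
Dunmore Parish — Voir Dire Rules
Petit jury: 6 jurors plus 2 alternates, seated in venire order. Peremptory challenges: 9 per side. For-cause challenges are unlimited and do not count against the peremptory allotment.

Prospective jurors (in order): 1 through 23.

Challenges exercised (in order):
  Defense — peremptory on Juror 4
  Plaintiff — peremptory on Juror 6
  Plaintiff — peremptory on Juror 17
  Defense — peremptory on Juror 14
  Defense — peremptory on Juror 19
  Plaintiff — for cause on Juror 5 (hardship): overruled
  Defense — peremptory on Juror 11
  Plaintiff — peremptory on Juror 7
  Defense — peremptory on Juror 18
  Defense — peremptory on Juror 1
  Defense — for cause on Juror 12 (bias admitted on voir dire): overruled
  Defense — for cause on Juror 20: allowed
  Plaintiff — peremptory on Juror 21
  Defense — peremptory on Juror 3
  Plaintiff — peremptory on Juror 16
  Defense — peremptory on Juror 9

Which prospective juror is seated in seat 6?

Removed: #1, #3, #4, #6, #7, #9, #11, #14, #16, #17, #18, #19, #20, #21. (#5, #12 stay — for-cause denied.)
Seating in order: seats 1–6 → #2, #5, #8, #10, #12, #13; alternates → #15, #22.
So seat 6 is #13.

13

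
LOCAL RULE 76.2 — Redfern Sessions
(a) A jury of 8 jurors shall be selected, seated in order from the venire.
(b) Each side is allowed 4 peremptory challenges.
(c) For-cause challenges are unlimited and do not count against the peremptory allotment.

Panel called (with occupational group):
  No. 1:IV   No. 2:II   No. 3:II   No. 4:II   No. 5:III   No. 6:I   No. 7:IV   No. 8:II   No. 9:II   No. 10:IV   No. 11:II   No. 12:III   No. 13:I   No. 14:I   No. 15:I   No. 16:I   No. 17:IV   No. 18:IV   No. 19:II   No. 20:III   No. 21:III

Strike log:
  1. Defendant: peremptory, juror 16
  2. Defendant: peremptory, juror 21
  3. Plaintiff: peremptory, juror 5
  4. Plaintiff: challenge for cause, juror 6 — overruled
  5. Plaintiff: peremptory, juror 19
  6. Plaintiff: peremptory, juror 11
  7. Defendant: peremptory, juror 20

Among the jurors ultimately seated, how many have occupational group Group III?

0

Removed: #5, #11, #16, #19, #20, #21.
Seated jurors 1–8: #1, #2, #3, #4, #6, #7, #8, #9.
None of those are in Group III → 0.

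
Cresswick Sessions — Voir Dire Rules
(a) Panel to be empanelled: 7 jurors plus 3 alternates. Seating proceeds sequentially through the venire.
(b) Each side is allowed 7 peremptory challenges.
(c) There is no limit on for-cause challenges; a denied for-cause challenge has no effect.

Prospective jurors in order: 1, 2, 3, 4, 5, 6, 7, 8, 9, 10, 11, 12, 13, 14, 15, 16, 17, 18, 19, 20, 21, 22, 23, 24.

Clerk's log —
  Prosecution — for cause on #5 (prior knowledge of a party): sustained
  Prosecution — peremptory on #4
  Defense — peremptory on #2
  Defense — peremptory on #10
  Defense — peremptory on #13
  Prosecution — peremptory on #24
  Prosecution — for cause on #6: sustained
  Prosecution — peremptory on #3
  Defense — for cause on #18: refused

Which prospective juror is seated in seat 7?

14

Removed: #2, #3, #4, #5, #6, #10, #13, #24. (#18 stays — for-cause denied.)
Seating in order: seats 1–7 → #1, #7, #8, #9, #11, #12, #14; alternates → #15, #16, #17.
So seat 7 is #14.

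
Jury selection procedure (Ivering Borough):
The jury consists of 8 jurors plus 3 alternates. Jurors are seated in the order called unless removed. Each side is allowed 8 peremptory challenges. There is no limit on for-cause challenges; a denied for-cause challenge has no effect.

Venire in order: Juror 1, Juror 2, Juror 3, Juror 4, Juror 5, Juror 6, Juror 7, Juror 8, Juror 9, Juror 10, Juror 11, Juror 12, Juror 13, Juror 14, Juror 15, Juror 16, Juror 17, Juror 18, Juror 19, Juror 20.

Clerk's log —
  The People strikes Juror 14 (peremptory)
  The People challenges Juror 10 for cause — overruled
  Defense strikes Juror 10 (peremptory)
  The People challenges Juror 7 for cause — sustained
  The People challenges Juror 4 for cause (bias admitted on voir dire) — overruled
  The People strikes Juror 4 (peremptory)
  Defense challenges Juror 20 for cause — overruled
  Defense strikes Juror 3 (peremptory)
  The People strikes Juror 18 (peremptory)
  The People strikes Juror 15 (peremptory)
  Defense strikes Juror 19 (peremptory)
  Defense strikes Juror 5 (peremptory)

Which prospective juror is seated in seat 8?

13

Removed: #3, #4, #5, #7, #10, #14, #15, #18, #19. (#20 stays — for-cause denied.)
Seating in order: seats 1–8 → #1, #2, #6, #8, #9, #11, #12, #13; alternates → #16, #17, #20.
So seat 8 is #13.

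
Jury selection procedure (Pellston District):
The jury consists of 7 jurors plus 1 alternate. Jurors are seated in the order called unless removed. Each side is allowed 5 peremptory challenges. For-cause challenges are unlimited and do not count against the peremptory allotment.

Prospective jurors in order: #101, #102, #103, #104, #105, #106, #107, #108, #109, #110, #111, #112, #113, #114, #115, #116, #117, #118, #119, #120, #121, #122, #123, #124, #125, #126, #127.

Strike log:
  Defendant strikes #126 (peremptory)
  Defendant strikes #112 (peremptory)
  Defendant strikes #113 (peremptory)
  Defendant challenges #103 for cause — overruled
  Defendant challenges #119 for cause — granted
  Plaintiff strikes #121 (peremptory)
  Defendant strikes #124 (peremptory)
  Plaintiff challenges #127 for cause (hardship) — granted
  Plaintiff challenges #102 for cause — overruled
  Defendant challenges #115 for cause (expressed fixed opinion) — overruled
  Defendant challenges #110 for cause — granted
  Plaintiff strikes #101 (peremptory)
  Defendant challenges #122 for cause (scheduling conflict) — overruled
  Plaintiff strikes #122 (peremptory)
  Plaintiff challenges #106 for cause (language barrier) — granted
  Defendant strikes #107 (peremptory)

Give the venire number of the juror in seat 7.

Removed: #101, #106, #107, #110, #112, #113, #119, #121, #122, #124, #126, #127. (#102, #103, #115 stay — for-cause denied.)
Seating in order: seats 1–7 → #102, #103, #104, #105, #108, #109, #111; alternates → #114.
So seat 7 is #111.

111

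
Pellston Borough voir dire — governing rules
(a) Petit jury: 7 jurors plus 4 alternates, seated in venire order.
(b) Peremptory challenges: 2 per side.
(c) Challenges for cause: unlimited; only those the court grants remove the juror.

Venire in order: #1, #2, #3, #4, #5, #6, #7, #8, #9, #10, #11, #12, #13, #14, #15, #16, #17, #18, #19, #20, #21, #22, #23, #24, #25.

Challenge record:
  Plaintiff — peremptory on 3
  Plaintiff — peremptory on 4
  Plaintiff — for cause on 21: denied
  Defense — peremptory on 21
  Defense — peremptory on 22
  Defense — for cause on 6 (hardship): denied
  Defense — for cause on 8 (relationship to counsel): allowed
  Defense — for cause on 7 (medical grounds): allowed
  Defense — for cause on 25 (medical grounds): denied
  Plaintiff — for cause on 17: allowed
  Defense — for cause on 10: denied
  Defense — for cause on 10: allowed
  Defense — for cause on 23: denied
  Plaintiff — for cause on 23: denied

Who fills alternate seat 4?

Removed: #3, #4, #7, #8, #10, #17, #21, #22. (#6, #23, #25 stay — for-cause denied.)
Seating in order: seats 1–7 → #1, #2, #5, #6, #9, #11, #12; alternates → #13, #14, #15, #16.
So alternate 4 is #16.

16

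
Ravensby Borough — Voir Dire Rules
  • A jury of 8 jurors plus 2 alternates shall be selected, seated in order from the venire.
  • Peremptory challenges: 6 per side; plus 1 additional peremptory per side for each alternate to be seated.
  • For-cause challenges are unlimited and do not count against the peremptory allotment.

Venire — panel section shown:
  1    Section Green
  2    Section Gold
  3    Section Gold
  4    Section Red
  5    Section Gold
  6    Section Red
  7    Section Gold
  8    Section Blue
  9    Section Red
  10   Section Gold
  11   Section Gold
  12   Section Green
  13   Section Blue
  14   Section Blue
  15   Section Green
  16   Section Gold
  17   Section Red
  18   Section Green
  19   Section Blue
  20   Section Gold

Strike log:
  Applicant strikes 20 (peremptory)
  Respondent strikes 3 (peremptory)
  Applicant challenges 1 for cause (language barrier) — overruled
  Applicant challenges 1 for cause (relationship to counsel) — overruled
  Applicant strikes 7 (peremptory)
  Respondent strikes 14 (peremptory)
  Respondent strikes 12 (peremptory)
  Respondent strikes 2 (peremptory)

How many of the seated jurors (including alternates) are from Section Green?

Removed: #2, #3, #7, #12, #14, #20.
Seated (10 incl. alternates): #1, #4, #5, #6, #8, #9, #10, #11, #13, #15.
Of those, in Section Green: #1, #15 → 2.

2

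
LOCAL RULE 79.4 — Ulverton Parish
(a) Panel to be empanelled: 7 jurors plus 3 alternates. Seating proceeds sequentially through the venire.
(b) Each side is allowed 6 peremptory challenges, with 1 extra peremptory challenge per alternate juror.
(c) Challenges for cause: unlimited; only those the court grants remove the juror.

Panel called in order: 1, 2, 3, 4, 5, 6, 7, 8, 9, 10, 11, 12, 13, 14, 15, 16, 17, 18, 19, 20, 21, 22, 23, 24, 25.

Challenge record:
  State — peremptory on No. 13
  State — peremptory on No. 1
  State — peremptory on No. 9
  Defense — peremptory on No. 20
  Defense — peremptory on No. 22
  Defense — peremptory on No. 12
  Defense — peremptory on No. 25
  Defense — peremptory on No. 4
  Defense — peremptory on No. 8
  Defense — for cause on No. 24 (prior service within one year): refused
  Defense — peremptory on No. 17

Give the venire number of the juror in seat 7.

Removed: #1, #4, #8, #9, #12, #13, #17, #20, #22, #25. (#24 stays — for-cause denied.)
Seating in order: seats 1–7 → #2, #3, #5, #6, #7, #10, #11; alternates → #14, #15, #16.
So seat 7 is #11.

11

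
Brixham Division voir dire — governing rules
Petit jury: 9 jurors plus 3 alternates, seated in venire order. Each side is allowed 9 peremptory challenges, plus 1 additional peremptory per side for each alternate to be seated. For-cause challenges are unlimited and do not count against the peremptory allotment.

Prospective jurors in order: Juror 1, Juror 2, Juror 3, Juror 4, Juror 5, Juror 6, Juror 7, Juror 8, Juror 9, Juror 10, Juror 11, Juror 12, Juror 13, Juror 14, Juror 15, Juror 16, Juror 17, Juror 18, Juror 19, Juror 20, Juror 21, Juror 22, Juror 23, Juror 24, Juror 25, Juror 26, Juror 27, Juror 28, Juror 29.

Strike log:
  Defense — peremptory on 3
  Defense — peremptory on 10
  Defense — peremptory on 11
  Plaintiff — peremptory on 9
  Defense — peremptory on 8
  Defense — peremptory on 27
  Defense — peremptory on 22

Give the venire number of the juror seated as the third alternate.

17

Removed: #3, #8, #9, #10, #11, #22, #27.
Seating in order: seats 1–9 → #1, #2, #4, #5, #6, #7, #12, #13, #14; alternates → #15, #16, #17.
So alternate 3 is #17.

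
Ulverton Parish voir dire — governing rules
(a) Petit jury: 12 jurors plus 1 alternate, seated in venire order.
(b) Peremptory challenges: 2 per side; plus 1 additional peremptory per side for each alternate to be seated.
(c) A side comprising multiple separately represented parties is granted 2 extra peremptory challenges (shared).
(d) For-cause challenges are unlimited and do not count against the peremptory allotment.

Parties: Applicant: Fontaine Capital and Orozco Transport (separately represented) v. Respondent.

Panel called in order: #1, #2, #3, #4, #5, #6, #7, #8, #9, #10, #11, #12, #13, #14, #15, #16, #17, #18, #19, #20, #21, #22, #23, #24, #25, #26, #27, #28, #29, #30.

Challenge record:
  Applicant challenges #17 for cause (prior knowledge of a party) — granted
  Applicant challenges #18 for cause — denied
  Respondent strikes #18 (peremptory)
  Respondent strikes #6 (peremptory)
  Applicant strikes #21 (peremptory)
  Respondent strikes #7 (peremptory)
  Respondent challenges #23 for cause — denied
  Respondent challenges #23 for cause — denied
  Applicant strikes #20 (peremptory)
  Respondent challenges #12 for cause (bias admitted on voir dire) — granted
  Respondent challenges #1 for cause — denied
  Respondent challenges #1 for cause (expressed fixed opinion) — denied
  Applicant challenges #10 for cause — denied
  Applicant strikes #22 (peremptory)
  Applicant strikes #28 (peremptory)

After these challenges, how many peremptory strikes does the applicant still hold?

1

Applicant allotment: 2 base + 1 × 1 alternate + 2 multi-party = 5.
Applicant peremptories used: #21, #20, #22, #28 — 4 (for-cause on #17, #18, #10 don't count).
Remaining: 5 − 4 = 1.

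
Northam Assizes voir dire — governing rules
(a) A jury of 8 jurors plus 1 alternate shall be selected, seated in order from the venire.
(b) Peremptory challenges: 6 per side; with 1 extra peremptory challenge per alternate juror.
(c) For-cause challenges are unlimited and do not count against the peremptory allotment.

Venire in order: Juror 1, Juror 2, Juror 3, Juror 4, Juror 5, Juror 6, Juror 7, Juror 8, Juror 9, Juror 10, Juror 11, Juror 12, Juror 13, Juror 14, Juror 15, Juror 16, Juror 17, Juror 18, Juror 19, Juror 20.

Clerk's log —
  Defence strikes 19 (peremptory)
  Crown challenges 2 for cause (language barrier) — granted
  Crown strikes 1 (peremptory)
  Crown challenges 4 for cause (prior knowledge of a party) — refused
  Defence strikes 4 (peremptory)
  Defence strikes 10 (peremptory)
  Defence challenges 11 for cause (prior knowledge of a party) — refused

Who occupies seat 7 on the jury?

Removed: #1, #2, #4, #10, #19. (#11 stays — for-cause denied.)
Filling seats in venire order through position 7: #3, #5, #6, #7, #8, #9, #11.
So seat 7 is #11.

11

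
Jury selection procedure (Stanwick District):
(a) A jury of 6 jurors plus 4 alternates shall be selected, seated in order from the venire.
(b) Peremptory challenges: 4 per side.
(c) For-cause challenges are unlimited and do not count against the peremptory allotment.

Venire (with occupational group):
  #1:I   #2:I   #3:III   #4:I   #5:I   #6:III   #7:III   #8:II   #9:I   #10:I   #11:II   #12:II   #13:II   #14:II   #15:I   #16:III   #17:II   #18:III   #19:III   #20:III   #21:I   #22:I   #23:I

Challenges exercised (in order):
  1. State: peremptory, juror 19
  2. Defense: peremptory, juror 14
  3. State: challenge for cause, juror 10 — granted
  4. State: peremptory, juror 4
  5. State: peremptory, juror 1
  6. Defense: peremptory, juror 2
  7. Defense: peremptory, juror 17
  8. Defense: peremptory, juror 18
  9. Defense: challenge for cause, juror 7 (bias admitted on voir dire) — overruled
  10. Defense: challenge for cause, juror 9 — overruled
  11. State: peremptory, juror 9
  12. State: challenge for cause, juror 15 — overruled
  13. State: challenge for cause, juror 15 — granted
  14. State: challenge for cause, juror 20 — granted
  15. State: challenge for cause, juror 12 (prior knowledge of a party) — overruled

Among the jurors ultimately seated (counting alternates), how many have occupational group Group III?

4

Removed: #1, #2, #4, #9, #10, #14, #15, #17, #18, #19, #20.
Seated (10 incl. alternates): #3, #5, #6, #7, #8, #11, #12, #13, #16, #21.
Of those, in Group III: #3, #6, #7, #16 → 4.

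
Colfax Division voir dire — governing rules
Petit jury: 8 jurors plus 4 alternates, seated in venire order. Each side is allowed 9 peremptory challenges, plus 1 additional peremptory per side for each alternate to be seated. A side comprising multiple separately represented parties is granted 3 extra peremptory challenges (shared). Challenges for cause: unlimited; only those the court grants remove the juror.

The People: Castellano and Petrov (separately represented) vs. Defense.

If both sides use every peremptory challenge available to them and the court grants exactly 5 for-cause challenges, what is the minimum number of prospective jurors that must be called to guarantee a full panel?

46

Seats to fill: 8 + 4 alternates = 12.
Peremptories — The People: 9 + 1×4 + 3 = 16; Defense: 9 + 1×4 = 13; total 29.
For-cause removals: 5.
Minimum venire: 12 + 29 + 5 = 46.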